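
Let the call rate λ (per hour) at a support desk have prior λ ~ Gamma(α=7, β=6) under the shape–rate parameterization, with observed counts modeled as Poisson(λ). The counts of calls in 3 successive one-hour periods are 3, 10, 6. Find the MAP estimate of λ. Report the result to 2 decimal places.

Σxᵢ = 3+10+6 = 19, with n = 3.
Posterior ∝ λ^6e^(−6λ) · λ^19e^(−3λ) = λ^25e^(−9λ), i.e. Gamma(shape=26, rate=9).
The mode of a Gamma(a, b) with a ≥ 1 (shape–rate) is (a−1)/b = 25/9 ≈ 2.78.

λ̂_MAP = 2.78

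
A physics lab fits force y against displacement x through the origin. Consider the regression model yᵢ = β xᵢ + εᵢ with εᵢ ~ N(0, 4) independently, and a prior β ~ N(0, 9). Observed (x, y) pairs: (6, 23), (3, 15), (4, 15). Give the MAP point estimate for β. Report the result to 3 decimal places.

β̂_MAP = 3.955

log p(β | y) = −Σ(yᵢ − βxᵢ)²/(2·4) − β²/(2·9) + const.
Setting the derivative to zero: Σxᵢ(yᵢ − βxᵢ)/4 − β/9 = 0, so β = Σxᵢyᵢ / (Σxᵢ² + σ²/τ²).
Σxᵢyᵢ = 6·23 + 3·15 + 4·15 = 243; Σxᵢ² = 61; σ²/τ² = 4/9.
β̂_MAP = 243 / (61 + 4/9) = 243/(553/9) = 2187/553 ≈ 3.955.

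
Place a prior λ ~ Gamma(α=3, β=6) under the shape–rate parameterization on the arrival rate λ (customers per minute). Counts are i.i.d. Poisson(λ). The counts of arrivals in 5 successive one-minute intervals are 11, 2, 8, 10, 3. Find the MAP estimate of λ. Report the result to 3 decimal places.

Σxᵢ = 11+2+8+10+3 = 34, with n = 5.
Posterior ∝ λ^2e^(−6λ) · λ^34e^(−5λ) = λ^36e^(−11λ), i.e. Gamma(shape=37, rate=11).
The mode of a Gamma(a, b) with a ≥ 1 (shape–rate) is (a−1)/b = 36/11 ≈ 3.273.

λ̂_MAP = 3.273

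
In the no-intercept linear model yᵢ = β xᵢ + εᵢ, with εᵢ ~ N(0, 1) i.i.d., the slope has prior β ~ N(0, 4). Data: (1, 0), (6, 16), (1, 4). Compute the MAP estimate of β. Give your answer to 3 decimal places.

β̂_MAP = 2.614

log p(β | y) = −Σ(yᵢ − βxᵢ)²/(2·1) − β²/(2·4) + const.
Setting the derivative to zero: Σxᵢ(yᵢ − βxᵢ)/1 − β/4 = 0, so β = Σxᵢyᵢ / (Σxᵢ² + σ²/τ²).
Σxᵢyᵢ = 1·0 + 6·16 + 1·4 = 100; Σxᵢ² = 38; σ²/τ² = 0.25.
β̂_MAP = 100 / (38 + 0.25) = 100/38.25 ≈ 2.614.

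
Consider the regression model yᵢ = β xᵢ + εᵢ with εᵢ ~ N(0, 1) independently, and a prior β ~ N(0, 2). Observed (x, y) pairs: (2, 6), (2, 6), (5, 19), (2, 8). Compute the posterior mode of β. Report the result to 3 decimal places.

log p(β | y) = −Σ(yᵢ − βxᵢ)²/(2·1) − β²/(2·2) + const.
Setting the derivative to zero: Σxᵢ(yᵢ − βxᵢ)/1 − β/2 = 0, so β = Σxᵢyᵢ / (Σxᵢ² + σ²/τ²).
Σxᵢyᵢ = 2·6 + 2·6 + 5·19 + 2·8 = 135; Σxᵢ² = 37; σ²/τ² = 0.5.
β̂_MAP = 135 / (37 + 0.5) = 135/37.5 ≈ 3.600.

β̂_MAP = 3.600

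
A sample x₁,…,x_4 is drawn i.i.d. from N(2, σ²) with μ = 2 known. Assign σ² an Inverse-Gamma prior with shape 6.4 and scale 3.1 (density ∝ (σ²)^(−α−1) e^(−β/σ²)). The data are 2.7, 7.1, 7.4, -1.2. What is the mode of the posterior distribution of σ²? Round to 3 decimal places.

σ̂²_MAP = 3.835

Sum of squared deviations about the known mean: SS = (2.7−2)² + (7.1−2)² + (7.4−2)² + (-1.2−2)² = 65.9.
The Normal likelihood contributes (σ²)^(−n/2) exp(−SS/(2σ²)), so the posterior is Inverse-Gamma(α + n/2, β + SS/2) = Inverse-Gamma(8.4, 36.05).
The mode of Inverse-Gamma(a, b) is b/(a+1) = 36.05/9.4 ≈ 3.835.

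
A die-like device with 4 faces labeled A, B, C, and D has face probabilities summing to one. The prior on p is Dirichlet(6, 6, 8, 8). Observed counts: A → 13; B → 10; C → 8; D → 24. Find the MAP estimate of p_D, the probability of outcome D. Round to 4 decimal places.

The posterior is Dirichlet(αᵢ + nᵢ) = Dirichlet(19, 16, 16, 32).
For a Dirichlet(a₁,…,a_K) with all aᵢ > 1, the mode has j-th component (aⱼ − 1)/(Σaᵢ − K).
Here Σaᵢ = 83 and K = 4, so p_D = (32 − 1)/(83 − 4) = 31/79 ≈ 0.3924.

MAP estimate of p_D = 0.3924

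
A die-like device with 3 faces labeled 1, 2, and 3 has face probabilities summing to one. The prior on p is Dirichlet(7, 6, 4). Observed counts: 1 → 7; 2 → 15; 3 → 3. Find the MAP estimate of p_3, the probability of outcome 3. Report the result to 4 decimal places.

MAP estimate: 0.1538

The posterior is Dirichlet(αᵢ + nᵢ) = Dirichlet(14, 21, 7).
For a Dirichlet(a₁,…,a_K) with all aᵢ > 1, the mode has j-th component (aⱼ − 1)/(Σaᵢ − K).
Here Σaᵢ = 42 and K = 3, so p_3 = (7 − 1)/(42 − 3) = 6/39 ≈ 0.1538.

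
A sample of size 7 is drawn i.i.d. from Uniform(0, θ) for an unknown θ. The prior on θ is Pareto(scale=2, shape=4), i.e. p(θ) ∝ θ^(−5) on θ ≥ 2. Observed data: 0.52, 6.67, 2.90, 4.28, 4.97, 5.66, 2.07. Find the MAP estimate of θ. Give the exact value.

The Uniform(0, θ) likelihood is θ^(−n) for θ ≥ max(xᵢ), zero otherwise. Here max(xᵢ) = 6.67.
Posterior ∝ θ^(−5) · θ^(−7) = θ^(−12) on θ ≥ max(2, 6.67) = 6.67.
This density is strictly decreasing in θ, so the posterior mode lies at the lower boundary of the support.

θ̂_MAP = 6.67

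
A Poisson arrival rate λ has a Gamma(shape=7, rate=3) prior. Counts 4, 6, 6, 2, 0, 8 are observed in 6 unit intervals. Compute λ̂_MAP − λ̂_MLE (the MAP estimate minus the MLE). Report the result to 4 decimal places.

Σxᵢ = 26. Posterior is Gamma(33, 9); MAP = (33−1)/9 = 32/9 ≈ 3.55556.
MLE = x̄ = 26/6 ≈ 4.33333.
Difference = 32/9 − 26/6 = -7/9 ≈ -0.7778.

MAP − MLE = -0.7778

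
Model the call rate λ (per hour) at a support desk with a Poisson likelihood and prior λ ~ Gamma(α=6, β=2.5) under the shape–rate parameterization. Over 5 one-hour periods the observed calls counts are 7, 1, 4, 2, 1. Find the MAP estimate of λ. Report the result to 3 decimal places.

Σxᵢ = 7+1+4+2+1 = 15, with n = 5.
Posterior ∝ λ^5e^(−2.5λ) · λ^15e^(−5λ) = λ^20e^(−7.5λ), i.e. Gamma(shape=21, rate=7.5).
The mode of a Gamma(a, b) with a ≥ 1 (shape–rate) is (a−1)/b = 20/7.5 ≈ 2.667.

λ̂_MAP = 2.667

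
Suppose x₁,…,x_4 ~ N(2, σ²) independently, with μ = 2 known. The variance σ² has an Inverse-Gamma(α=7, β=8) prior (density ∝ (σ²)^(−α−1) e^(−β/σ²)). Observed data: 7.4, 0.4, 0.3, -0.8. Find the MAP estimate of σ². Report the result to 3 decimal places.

Sum of squared deviations about the known mean: SS = (7.4−2)² + (0.4−2)² + (0.3−2)² + (-0.8−2)² = 42.45.
The Normal likelihood contributes (σ²)^(−n/2) exp(−SS/(2σ²)), so the posterior is Inverse-Gamma(α + n/2, β + SS/2) = Inverse-Gamma(9, 29.225).
The mode of Inverse-Gamma(a, b) is b/(a+1) = 29.225/10 ≈ 2.923.

σ̂²_MAP = 2.923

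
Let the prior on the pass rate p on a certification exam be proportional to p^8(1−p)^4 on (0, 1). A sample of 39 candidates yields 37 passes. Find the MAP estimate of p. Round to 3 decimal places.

The prior density ∝ p^8(1−p)^4 is the kernel of Beta(9, 5).
Data: 37 successes in 39 trials. The binomial likelihood contributes p^37(1−p)^2, so the posterior is Beta(9+37, 5+2) = Beta(46, 7).
For Beta(a, b) with a, b > 1 the mode is (a−1)/(a+b−2) = 45/51 ≈ 0.882.

p̂_MAP = 0.882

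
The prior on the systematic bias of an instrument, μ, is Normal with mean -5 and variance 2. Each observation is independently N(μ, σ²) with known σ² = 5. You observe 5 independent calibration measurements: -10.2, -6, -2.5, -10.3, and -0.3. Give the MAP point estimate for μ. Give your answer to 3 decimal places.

μ̂_MAP = -5.573

n = 5; x̄ = ((-10.2) + (-6) + (-2.5) + (-10.3) + (-0.3))/5 = -29.3/5 = -5.86.
For a Normal prior and Normal likelihood with known variance, the posterior is Normal; its mode equals its mean, the precision-weighted average.
Prior precision 1/σ₀² = 1/2 = 0.5; data precision n/σ² = 5/5 = 1.
μ̂ = (0.5·(-5) + 1·(-5.86)) / (0.5 + 1) = (-8.36)/1.5 = -418/75 ≈ -5.573.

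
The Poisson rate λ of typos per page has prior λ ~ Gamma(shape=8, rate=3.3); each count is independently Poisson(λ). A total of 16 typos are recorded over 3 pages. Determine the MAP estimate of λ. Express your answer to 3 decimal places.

Σxᵢ = 16, n = 3.
Posterior ∝ λ^7e^(−3.3λ) · λ^16e^(−3λ) = λ^23e^(−6.3λ), i.e. Gamma(shape=24, rate=6.3).
The mode of a Gamma(a, b) with a ≥ 1 (shape–rate) is (a−1)/b = 23/6.3 ≈ 3.651.

λ̂_MAP = 3.651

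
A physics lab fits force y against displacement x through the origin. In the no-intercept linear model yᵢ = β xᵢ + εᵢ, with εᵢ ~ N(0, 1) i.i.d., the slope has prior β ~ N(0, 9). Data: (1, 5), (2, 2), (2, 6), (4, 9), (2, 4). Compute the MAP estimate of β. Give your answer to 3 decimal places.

β̂_MAP = 2.233

log p(β | y) = −Σ(yᵢ − βxᵢ)²/(2·1) − β²/(2·9) + const.
Setting the derivative to zero: Σxᵢ(yᵢ − βxᵢ)/1 − β/9 = 0, so β = Σxᵢyᵢ / (Σxᵢ² + σ²/τ²).
Σxᵢyᵢ = 1·5 + 2·2 + 2·6 + 4·9 + 2·4 = 65; Σxᵢ² = 29; σ²/τ² = 1/9.
β̂_MAP = 65 / (29 + 1/9) = 65/(262/9) = 585/262 ≈ 2.233.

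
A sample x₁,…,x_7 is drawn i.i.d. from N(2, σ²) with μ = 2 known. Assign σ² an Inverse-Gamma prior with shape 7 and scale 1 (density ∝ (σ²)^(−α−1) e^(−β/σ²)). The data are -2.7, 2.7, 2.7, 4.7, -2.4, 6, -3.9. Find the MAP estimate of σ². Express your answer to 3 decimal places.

Sum of squared deviations about the known mean: SS = (-2.7−2)² + (2.7−2)² + (2.7−2)² + (4.7−2)² + (-2.4−2)² + (6−2)² + (-3.9−2)² = 100.53.
The Normal likelihood contributes (σ²)^(−n/2) exp(−SS/(2σ²)), so the posterior is Inverse-Gamma(α + n/2, β + SS/2) = Inverse-Gamma(10.5, 51.265).
The mode of Inverse-Gamma(a, b) is b/(a+1) = 51.265/11.5 ≈ 4.458.

σ̂²_MAP = 4.458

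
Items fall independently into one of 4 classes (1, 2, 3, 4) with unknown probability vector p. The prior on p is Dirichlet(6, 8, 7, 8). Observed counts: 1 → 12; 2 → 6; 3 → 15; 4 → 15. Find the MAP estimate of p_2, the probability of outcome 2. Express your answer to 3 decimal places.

MAP estimate: 0.178

The posterior is Dirichlet(αᵢ + nᵢ) = Dirichlet(18, 14, 22, 23).
For a Dirichlet(a₁,…,a_K) with all aᵢ > 1, the mode has j-th component (aⱼ − 1)/(Σaᵢ − K).
Here Σaᵢ = 77 and K = 4, so p_2 = (14 − 1)/(77 − 4) = 13/73 ≈ 0.178.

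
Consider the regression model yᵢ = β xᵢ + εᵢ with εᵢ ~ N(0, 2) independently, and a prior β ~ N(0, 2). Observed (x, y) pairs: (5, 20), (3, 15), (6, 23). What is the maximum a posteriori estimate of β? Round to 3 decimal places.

β̂_MAP = 3.986

log p(β | y) = −Σ(yᵢ − βxᵢ)²/(2·2) − β²/(2·2) + const.
Setting the derivative to zero: Σxᵢ(yᵢ − βxᵢ)/2 − β/2 = 0, so β = Σxᵢyᵢ / (Σxᵢ² + σ²/τ²).
Σxᵢyᵢ = 5·20 + 3·15 + 6·23 = 283; Σxᵢ² = 70; σ²/τ² = 1.
β̂_MAP = 283 / (70 + 1) = 283/71 ≈ 3.986.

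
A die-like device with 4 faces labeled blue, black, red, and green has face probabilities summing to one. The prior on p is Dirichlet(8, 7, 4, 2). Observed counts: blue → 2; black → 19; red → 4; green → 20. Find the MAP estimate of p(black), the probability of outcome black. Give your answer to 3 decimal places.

MAP estimate of p(black) = 0.403

The posterior is Dirichlet(αᵢ + nᵢ) = Dirichlet(10, 26, 8, 22).
For a Dirichlet(a₁,…,a_K) with all aᵢ > 1, the mode has j-th component (aⱼ − 1)/(Σaᵢ − K).
Here Σaᵢ = 66 and K = 4, so p(black) = (26 − 1)/(66 − 4) = 25/62 ≈ 0.403.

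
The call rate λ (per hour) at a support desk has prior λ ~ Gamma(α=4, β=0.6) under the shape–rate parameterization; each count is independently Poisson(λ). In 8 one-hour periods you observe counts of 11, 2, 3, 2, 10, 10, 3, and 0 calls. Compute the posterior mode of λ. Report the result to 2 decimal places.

λ̂_MAP = 5.12

Σxᵢ = 11+2+3+2+10+10+3+0 = 41, with n = 8.
Posterior ∝ λ^3e^(−0.6λ) · λ^41e^(−8λ) = λ^44e^(−8.6λ), i.e. Gamma(shape=45, rate=8.6).
The mode of a Gamma(a, b) with a ≥ 1 (shape–rate) is (a−1)/b = 44/8.6 ≈ 5.12.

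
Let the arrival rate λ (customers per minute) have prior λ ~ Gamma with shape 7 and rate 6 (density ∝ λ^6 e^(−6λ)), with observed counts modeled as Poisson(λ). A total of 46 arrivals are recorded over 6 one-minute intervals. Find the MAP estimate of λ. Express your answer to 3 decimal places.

Σxᵢ = 46, n = 6.
Posterior ∝ λ^6e^(−6λ) · λ^46e^(−6λ) = λ^52e^(−12λ), i.e. Gamma(shape=53, rate=12).
The mode of a Gamma(a, b) with a ≥ 1 (shape–rate) is (a−1)/b = 52/12 ≈ 4.333.

λ̂_MAP = 4.333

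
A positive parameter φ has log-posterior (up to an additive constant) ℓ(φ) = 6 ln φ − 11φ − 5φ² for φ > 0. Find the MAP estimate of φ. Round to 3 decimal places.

φ̂_MAP = 0.400

ℓ'(φ) = 6/φ − 11 − 10φ. Setting this to zero and multiplying by φ: 10φ² + 11φ − 6 = 0.
φ = (−11 + √(11² + 4·10·6)) / (2·10) = (−11 + √361) / 20 = (−11 + 19)/20 = 2/5.
ℓ''(φ) = −6/φ² − 10 < 0, confirming a maximum.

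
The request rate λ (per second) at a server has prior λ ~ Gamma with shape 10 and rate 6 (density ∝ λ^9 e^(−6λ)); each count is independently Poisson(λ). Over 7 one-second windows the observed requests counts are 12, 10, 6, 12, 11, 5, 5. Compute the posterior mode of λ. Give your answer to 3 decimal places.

λ̂_MAP = 5.385

Σxᵢ = 12+10+6+12+11+5+5 = 61, with n = 7.
Posterior ∝ λ^9e^(−6λ) · λ^61e^(−7λ) = λ^70e^(−13λ), i.e. Gamma(shape=71, rate=13).
The mode of a Gamma(a, b) with a ≥ 1 (shape–rate) is (a−1)/b = 70/13 ≈ 5.385.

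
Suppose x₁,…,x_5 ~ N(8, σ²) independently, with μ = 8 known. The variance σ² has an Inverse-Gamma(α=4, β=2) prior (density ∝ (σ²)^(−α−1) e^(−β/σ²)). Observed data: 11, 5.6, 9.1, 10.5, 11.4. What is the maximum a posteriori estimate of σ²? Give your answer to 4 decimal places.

σ̂²_MAP = 2.5187

Sum of squared deviations about the known mean: SS = (11−8)² + (5.6−8)² + (9.1−8)² + (10.5−8)² + (11.4−8)² = 33.78.
The Normal likelihood contributes (σ²)^(−n/2) exp(−SS/(2σ²)), so the posterior is Inverse-Gamma(α + n/2, β + SS/2) = Inverse-Gamma(6.5, 18.89).
The mode of Inverse-Gamma(a, b) is b/(a+1) = 18.89/7.5 ≈ 2.5187.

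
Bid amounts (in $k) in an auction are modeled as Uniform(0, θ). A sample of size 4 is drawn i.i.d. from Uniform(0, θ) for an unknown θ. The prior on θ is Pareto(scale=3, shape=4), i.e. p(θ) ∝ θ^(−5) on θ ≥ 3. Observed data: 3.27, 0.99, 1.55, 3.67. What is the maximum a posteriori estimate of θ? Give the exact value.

θ̂_MAP = 3.67

The Uniform(0, θ) likelihood is θ^(−n) for θ ≥ max(xᵢ), zero otherwise. Here max(xᵢ) = 3.67.
Posterior ∝ θ^(−5) · θ^(−4) = θ^(−9) on θ ≥ max(3, 3.67) = 3.67.
This density is strictly decreasing in θ, so the posterior mode lies at the lower boundary of the support.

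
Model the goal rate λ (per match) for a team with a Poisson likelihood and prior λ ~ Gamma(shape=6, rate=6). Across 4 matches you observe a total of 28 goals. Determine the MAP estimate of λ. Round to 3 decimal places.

λ̂_MAP = 3.300

Σxᵢ = 28, n = 4.
Posterior ∝ λ^5e^(−6λ) · λ^28e^(−4λ) = λ^33e^(−10λ), i.e. Gamma(shape=34, rate=10).
The mode of a Gamma(a, b) with a ≥ 1 (shape–rate) is (a−1)/b = 33/10 ≈ 3.300.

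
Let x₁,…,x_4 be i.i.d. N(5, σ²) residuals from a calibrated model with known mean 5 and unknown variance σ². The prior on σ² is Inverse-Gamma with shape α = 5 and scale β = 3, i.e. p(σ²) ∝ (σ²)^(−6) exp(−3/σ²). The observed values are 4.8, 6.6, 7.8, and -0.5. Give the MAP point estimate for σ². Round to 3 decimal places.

σ̂²_MAP = 2.918

Sum of squared deviations about the known mean: SS = (4.8−5)² + (6.6−5)² + (7.8−5)² + (-0.5−5)² = 40.69.
The Normal likelihood contributes (σ²)^(−n/2) exp(−SS/(2σ²)), so the posterior is Inverse-Gamma(α + n/2, β + SS/2) = Inverse-Gamma(7, 23.345).
The mode of Inverse-Gamma(a, b) is b/(a+1) = 23.345/8 ≈ 2.918.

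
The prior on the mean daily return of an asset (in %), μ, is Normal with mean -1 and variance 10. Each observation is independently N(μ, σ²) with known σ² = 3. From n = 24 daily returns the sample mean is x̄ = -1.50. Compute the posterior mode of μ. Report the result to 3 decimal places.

n = 24, x̄ = -1.50.
For a Normal prior and Normal likelihood with known variance, the posterior is Normal; its mode equals its mean, the precision-weighted average.
Prior precision 1/σ₀² = 1/10 = 0.1; data precision n/σ² = 24/3 = 8.
μ̂ = (0.1·(-1) + 8·(-1.5)) / (0.1 + 8) = (-12.1)/8.1 = -121/81 ≈ -1.494.

μ̂_MAP = -1.494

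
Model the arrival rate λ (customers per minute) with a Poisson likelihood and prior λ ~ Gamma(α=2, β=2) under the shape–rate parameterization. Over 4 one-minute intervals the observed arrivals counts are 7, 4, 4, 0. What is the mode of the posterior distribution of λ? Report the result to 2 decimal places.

λ̂_MAP = 2.67

Σxᵢ = 7+4+4+0 = 15, with n = 4.
Posterior ∝ λe^(−2λ) · λ^15e^(−4λ) = λ^16e^(−6λ), i.e. Gamma(shape=17, rate=6).
The mode of a Gamma(a, b) with a ≥ 1 (shape–rate) is (a−1)/b = 16/6 ≈ 2.67.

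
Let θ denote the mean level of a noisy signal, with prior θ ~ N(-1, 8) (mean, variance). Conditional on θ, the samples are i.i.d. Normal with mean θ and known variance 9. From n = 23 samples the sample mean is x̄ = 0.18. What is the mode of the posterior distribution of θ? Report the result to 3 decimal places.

n = 23, x̄ = 0.18.
For a Normal prior and Normal likelihood with known variance, the posterior is Normal; its mode equals its mean, the precision-weighted average.
Prior precision 1/σ₀² = 1/8 = 0.125; data precision n/σ² = 23/9.
θ̂ = (0.125·(-1) + (23/9)·0.18) / (0.125 + 23/9) = 0.335/(193/72) = 603/4825 ≈ 0.125.

θ̂_MAP = 0.125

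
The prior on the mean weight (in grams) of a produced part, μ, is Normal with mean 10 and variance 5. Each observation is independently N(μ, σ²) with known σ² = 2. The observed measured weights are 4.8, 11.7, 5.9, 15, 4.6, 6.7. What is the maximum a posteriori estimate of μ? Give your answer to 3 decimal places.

μ̂_MAP = 8.234

n = 6; x̄ = (4.8 + 11.7 + 5.9 + 15 + 4.6 + 6.7)/6 = 48.7/6 = 487/60 ≈ 8.1167.
For a Normal prior and Normal likelihood with known variance, the posterior is Normal; its mode equals its mean, the precision-weighted average.
Prior precision 1/σ₀² = 1/5 = 0.2; data precision n/σ² = 6/2 = 3.
μ̂ = (0.2·10 + 3·(487/60)) / (0.2 + 3) = 26.35/3.2 = 8.234375 ≈ 8.234.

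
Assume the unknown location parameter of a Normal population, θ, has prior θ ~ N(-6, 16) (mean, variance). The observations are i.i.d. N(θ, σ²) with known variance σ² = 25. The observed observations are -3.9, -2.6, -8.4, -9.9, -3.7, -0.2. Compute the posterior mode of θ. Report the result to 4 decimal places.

θ̂_MAP = -5.0347

n = 6; x̄ = ((-3.9) + (-2.6) + (-8.4) + (-9.9) + (-3.7) + (-0.2))/6 = -28.7/6 = -287/60 ≈ -4.7833.
For a Normal prior and Normal likelihood with known variance, the posterior is Normal; its mode equals its mean, the precision-weighted average.
Prior precision 1/σ₀² = 1/16 = 0.0625; data precision n/σ² = 6/25 = 0.24.
θ̂ = (0.0625·(-6) + 0.24·(-287/60)) / (0.0625 + 0.24) = (-1.523)/0.3025 = -3046/605 ≈ -5.0347.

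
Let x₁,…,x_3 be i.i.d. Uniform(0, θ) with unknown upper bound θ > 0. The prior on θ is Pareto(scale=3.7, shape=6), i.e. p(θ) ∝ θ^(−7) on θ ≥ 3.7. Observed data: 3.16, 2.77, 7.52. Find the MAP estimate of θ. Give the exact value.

θ̂_MAP = 7.52

The Uniform(0, θ) likelihood is θ^(−n) for θ ≥ max(xᵢ), zero otherwise. Here max(xᵢ) = 7.52.
Posterior ∝ θ^(−7) · θ^(−3) = θ^(−10) on θ ≥ max(3.7, 7.52) = 7.52.
This density is strictly decreasing in θ, so the posterior mode lies at the lower boundary of the support.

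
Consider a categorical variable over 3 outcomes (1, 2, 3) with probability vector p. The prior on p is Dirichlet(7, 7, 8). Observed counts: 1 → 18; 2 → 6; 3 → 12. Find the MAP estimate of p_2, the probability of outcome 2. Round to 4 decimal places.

The posterior is Dirichlet(αᵢ + nᵢ) = Dirichlet(25, 13, 20).
For a Dirichlet(a₁,…,a_K) with all aᵢ > 1, the mode has j-th component (aⱼ − 1)/(Σaᵢ − K).
Here Σaᵢ = 58 and K = 3, so p_2 = (13 − 1)/(58 − 3) = 12/55 ≈ 0.2182.

MAP estimate: 0.2182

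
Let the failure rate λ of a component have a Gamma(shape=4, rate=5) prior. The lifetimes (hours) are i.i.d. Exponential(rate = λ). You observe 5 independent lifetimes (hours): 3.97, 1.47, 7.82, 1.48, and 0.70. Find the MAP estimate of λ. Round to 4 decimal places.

The Exponential(rate=λ) likelihood is ∝ λ^n e^(−λΣtᵢ). Here n = 5 and Σtᵢ = 3.97 + 1.47 + 7.82 + 1.48 + 0.70 = 15.44.
Posterior ∝ λ^3e^(−5λ) · λ^5e^(−15.44λ) = λ^8e^(−20.44λ), i.e. Gamma(9, 20.44).
Mode = (a−1)/b = 8/20.44 ≈ 0.3914.

λ̂_MAP = 0.3914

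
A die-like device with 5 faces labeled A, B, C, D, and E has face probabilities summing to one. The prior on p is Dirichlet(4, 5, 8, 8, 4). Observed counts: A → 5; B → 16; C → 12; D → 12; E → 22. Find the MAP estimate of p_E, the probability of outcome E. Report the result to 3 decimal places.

The posterior is Dirichlet(αᵢ + nᵢ) = Dirichlet(9, 21, 20, 20, 26).
For a Dirichlet(a₁,…,a_K) with all aᵢ > 1, the mode has j-th component (aⱼ − 1)/(Σaᵢ − K).
Here Σaᵢ = 96 and K = 5, so p_E = (26 − 1)/(96 − 5) = 25/91 ≈ 0.275.

MAP estimate of p_E = 0.275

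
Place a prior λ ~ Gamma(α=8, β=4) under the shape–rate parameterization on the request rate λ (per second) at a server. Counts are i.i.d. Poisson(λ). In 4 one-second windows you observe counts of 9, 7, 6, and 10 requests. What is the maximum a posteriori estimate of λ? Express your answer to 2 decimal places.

Σxᵢ = 9+7+6+10 = 32, with n = 4.
Posterior ∝ λ^7e^(−4λ) · λ^32e^(−4λ) = λ^39e^(−8λ), i.e. Gamma(shape=40, rate=8).
The mode of a Gamma(a, b) with a ≥ 1 (shape–rate) is (a−1)/b = 39/8 ≈ 4.88.

λ̂_MAP = 4.88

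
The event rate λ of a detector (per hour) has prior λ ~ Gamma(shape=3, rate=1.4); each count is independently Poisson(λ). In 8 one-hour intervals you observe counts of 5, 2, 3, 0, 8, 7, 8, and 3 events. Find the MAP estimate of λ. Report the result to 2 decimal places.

Σxᵢ = 5+2+3+0+8+7+8+3 = 36, with n = 8.
Posterior ∝ λ^2e^(−1.4λ) · λ^36e^(−8λ) = λ^38e^(−9.4λ), i.e. Gamma(shape=39, rate=9.4).
The mode of a Gamma(a, b) with a ≥ 1 (shape–rate) is (a−1)/b = 38/9.4 ≈ 4.04.

λ̂_MAP = 4.04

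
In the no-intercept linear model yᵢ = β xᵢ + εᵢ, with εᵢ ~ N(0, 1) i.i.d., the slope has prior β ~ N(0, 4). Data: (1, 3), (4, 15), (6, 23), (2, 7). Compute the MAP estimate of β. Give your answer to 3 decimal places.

log p(β | y) = −Σ(yᵢ − βxᵢ)²/(2·1) − β²/(2·4) + const.
Setting the derivative to zero: Σxᵢ(yᵢ − βxᵢ)/1 − β/4 = 0, so β = Σxᵢyᵢ / (Σxᵢ² + σ²/τ²).
Σxᵢyᵢ = 1·3 + 4·15 + 6·23 + 2·7 = 215; Σxᵢ² = 57; σ²/τ² = 0.25.
β̂_MAP = 215 / (57 + 0.25) = 215/57.25 ≈ 3.755.

β̂_MAP = 3.755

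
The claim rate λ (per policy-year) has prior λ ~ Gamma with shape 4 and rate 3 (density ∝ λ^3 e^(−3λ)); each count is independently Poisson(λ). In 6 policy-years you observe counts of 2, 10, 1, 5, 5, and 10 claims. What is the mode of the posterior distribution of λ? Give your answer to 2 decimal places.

λ̂_MAP = 4.00

Σxᵢ = 2+10+1+5+5+10 = 33, with n = 6.
Posterior ∝ λ^3e^(−3λ) · λ^33e^(−6λ) = λ^36e^(−9λ), i.e. Gamma(shape=37, rate=9).
The mode of a Gamma(a, b) with a ≥ 1 (shape–rate) is (a−1)/b = 36/9 ≈ 4.00.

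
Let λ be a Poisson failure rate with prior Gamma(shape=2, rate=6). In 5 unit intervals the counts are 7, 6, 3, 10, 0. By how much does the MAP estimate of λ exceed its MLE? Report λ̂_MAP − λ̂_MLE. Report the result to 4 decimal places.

MAP − MLE = -2.7455

Σxᵢ = 26. Posterior is Gamma(28, 11); MAP = (28−1)/11 = 27/11 ≈ 2.45455.
MLE = x̄ = 26/5 ≈ 5.20000.
Difference = 27/11 − 26/5 = -151/55 ≈ -2.7455.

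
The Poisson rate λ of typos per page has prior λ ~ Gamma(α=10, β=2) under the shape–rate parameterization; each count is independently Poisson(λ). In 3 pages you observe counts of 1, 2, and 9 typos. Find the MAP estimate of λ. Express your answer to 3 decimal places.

Σxᵢ = 1+2+9 = 12, with n = 3.
Posterior ∝ λ^9e^(−2λ) · λ^12e^(−3λ) = λ^21e^(−5λ), i.e. Gamma(shape=22, rate=5).
The mode of a Gamma(a, b) with a ≥ 1 (shape–rate) is (a−1)/b = 21/5 ≈ 4.200.

λ̂_MAP = 4.200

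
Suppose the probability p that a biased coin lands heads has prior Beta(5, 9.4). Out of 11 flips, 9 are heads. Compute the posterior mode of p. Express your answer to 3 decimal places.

p̂_MAP = 0.556

Prior: Beta(5, 9.4).
Data: 9 successes in 11 trials. The binomial likelihood contributes p^9(1−p)^2, so the posterior is Beta(5+9, 9.4+2) = Beta(14, 11.4).
For Beta(a, b) with a, b > 1 the mode is (a−1)/(a+b−2) = 13/23.4 ≈ 0.556.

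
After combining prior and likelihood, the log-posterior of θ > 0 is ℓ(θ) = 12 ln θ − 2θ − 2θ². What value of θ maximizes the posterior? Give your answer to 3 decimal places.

θ̂_MAP = 1.500

ℓ'(θ) = 12/θ − 2 − 4θ. Setting this to zero and multiplying by θ: 4θ² + 2θ − 12 = 0.
θ = (−2 + √(2² + 4·4·12)) / (2·4) = (−2 + √196) / 8 = (−2 + 14)/8 = 3/2.
ℓ''(θ) = −12/θ² − 4 < 0, confirming a maximum.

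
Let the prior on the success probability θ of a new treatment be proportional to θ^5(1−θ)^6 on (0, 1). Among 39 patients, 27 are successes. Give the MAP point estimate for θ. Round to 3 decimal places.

θ̂_MAP = 0.640

The prior density ∝ θ^5(1−θ)^6 is the kernel of Beta(6, 7).
Data: 27 successes in 39 trials. The binomial likelihood contributes θ^27(1−θ)^12, so the posterior is Beta(6+27, 7+12) = Beta(33, 19).
For Beta(a, b) with a, b > 1 the mode is (a−1)/(a+b−2) = 32/50 ≈ 0.640.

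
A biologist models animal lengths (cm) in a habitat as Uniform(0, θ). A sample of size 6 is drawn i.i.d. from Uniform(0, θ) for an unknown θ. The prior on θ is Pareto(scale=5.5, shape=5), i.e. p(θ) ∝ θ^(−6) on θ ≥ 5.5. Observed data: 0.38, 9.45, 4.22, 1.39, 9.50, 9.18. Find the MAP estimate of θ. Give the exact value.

θ̂_MAP = 9.50

The Uniform(0, θ) likelihood is θ^(−n) for θ ≥ max(xᵢ), zero otherwise. Here max(xᵢ) = 9.50.
Posterior ∝ θ^(−6) · θ^(−6) = θ^(−12) on θ ≥ max(5.5, 9.50) = 9.50.
This density is strictly decreasing in θ, so the posterior mode lies at the lower boundary of the support.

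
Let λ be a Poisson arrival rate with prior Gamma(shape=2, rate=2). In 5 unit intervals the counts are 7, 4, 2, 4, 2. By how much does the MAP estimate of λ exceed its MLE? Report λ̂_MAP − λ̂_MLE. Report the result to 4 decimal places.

Σxᵢ = 19. Posterior is Gamma(21, 7); MAP = (21−1)/7 = 20/7 ≈ 2.85714.
MLE = x̄ = 19/5 ≈ 3.80000.
Difference = 20/7 − 19/5 = -33/35 ≈ -0.9429.

MAP − MLE = -0.9429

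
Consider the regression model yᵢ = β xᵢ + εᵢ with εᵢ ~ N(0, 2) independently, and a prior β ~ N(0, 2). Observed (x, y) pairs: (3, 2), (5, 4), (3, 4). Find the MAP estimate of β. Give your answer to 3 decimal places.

log p(β | y) = −Σ(yᵢ − βxᵢ)²/(2·2) − β²/(2·2) + const.
Setting the derivative to zero: Σxᵢ(yᵢ − βxᵢ)/2 − β/2 = 0, so β = Σxᵢyᵢ / (Σxᵢ² + σ²/τ²).
Σxᵢyᵢ = 3·2 + 5·4 + 3·4 = 38; Σxᵢ² = 43; σ²/τ² = 1.
β̂_MAP = 38 / (43 + 1) = 38/44 ≈ 0.864.

β̂_MAP = 0.864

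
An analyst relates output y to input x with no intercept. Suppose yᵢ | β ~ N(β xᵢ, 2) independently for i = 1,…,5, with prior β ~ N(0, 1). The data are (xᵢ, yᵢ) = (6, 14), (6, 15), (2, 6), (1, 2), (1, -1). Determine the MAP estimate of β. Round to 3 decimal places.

log p(β | y) = −Σ(yᵢ − βxᵢ)²/(2·2) − β²/(2·1) + const.
Setting the derivative to zero: Σxᵢ(yᵢ − βxᵢ)/2 − β/1 = 0, so β = Σxᵢyᵢ / (Σxᵢ² + σ²/τ²).
Σxᵢyᵢ = 6·14 + 6·15 + 2·6 + 1·2 + 1·(-1) = 187; Σxᵢ² = 78; σ²/τ² = 2.
β̂_MAP = 187 / (78 + 2) = 187/80 ≈ 2.338.

β̂_MAP = 2.338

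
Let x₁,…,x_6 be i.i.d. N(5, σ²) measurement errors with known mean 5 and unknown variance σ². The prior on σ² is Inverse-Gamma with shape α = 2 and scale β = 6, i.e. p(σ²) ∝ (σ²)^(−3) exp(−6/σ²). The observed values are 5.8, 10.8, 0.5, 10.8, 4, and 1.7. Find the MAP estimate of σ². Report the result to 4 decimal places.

Sum of squared deviations about the known mean: SS = (5.8−5)² + (10.8−5)² + (0.5−5)² + (10.8−5)² + (4−5)² + (1.7−5)² = 100.06.
The Normal likelihood contributes (σ²)^(−n/2) exp(−SS/(2σ²)), so the posterior is Inverse-Gamma(α + n/2, β + SS/2) = Inverse-Gamma(5, 56.03).
The mode of Inverse-Gamma(a, b) is b/(a+1) = 56.03/6 ≈ 9.3383.

σ̂²_MAP = 9.3383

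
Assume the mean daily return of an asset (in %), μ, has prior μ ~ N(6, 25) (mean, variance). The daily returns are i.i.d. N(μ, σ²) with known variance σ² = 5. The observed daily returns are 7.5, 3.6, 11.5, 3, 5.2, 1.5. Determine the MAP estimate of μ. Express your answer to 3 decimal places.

n = 6; x̄ = (7.5 + 3.6 + 11.5 + 3 + 5.2 + 1.5)/6 = 32.3/6 = 323/60 ≈ 5.3833.
For a Normal prior and Normal likelihood with known variance, the posterior is Normal; its mode equals its mean, the precision-weighted average.
Prior precision 1/σ₀² = 1/25 = 0.04; data precision n/σ² = 6/5 = 1.2.
μ̂ = (0.04·6 + 1.2·(323/60)) / (0.04 + 1.2) = 6.7/1.24 = 335/62 ≈ 5.403.

μ̂_MAP = 5.403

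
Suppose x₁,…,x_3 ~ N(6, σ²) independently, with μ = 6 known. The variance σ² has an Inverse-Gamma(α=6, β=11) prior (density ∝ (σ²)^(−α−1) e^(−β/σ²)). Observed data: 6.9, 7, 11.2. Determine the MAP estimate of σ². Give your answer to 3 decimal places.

Sum of squared deviations about the known mean: SS = (6.9−6)² + (7−6)² + (11.2−6)² = 28.85.
The Normal likelihood contributes (σ²)^(−n/2) exp(−SS/(2σ²)), so the posterior is Inverse-Gamma(α + n/2, β + SS/2) = Inverse-Gamma(7.5, 25.425).
The mode of Inverse-Gamma(a, b) is b/(a+1) = 25.425/8.5 ≈ 2.991.

σ̂²_MAP = 2.991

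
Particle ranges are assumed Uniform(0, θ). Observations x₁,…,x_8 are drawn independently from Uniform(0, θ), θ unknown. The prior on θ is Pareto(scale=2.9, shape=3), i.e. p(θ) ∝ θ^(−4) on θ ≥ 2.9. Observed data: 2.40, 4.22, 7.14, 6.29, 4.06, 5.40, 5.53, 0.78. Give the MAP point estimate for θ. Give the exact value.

θ̂_MAP = 7.14

The Uniform(0, θ) likelihood is θ^(−n) for θ ≥ max(xᵢ), zero otherwise. Here max(xᵢ) = 7.14.
Posterior ∝ θ^(−4) · θ^(−8) = θ^(−12) on θ ≥ max(2.9, 7.14) = 7.14.
This density is strictly decreasing in θ, so the posterior mode lies at the lower boundary of the support.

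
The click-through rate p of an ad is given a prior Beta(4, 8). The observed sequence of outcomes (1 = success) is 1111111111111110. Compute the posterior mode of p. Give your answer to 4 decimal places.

p̂_MAP = 0.6923

Prior: Beta(4, 8).
Data: 15 successes in 16 trials (from the sequence). The binomial likelihood contributes p^15(1−p)^1, so the posterior is Beta(4+15, 8+1) = Beta(19, 9).
For Beta(a, b) with a, b > 1 the mode is (a−1)/(a+b−2) = 18/26 ≈ 0.6923.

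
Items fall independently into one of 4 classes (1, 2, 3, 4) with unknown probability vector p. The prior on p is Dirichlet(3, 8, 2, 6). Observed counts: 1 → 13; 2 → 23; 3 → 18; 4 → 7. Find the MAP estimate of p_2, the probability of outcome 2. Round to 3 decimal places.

MAP estimate: 0.395

The posterior is Dirichlet(αᵢ + nᵢ) = Dirichlet(16, 31, 20, 13).
For a Dirichlet(a₁,…,a_K) with all aᵢ > 1, the mode has j-th component (aⱼ − 1)/(Σaᵢ − K).
Here Σaᵢ = 80 and K = 4, so p_2 = (31 − 1)/(80 − 4) = 30/76 ≈ 0.395.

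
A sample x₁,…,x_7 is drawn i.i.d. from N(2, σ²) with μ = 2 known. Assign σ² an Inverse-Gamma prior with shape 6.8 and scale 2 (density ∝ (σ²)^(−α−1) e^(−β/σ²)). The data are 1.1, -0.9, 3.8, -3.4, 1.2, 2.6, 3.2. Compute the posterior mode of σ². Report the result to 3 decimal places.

σ̂²_MAP = 2.127

Sum of squared deviations about the known mean: SS = (1.1−2)² + (-0.9−2)² + (3.8−2)² + (-3.4−2)² + (1.2−2)² + (2.6−2)² + (3.2−2)² = 44.06.
The Normal likelihood contributes (σ²)^(−n/2) exp(−SS/(2σ²)), so the posterior is Inverse-Gamma(α + n/2, β + SS/2) = Inverse-Gamma(10.3, 24.03).
The mode of Inverse-Gamma(a, b) is b/(a+1) = 24.03/11.3 ≈ 2.127.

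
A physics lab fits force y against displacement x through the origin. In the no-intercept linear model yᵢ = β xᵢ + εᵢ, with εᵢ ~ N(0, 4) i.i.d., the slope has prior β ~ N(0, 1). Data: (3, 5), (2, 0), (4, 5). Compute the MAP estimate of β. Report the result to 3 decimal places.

β̂_MAP = 1.061

log p(β | y) = −Σ(yᵢ − βxᵢ)²/(2·4) − β²/(2·1) + const.
Setting the derivative to zero: Σxᵢ(yᵢ − βxᵢ)/4 − β/1 = 0, so β = Σxᵢyᵢ / (Σxᵢ² + σ²/τ²).
Σxᵢyᵢ = 3·5 + 2·0 + 4·5 = 35; Σxᵢ² = 29; σ²/τ² = 4.
β̂_MAP = 35 / (29 + 4) = 35/33 ≈ 1.061.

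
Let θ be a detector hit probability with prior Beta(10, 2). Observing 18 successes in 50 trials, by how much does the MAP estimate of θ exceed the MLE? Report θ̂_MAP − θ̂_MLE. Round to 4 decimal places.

Posterior is Beta(28, 34); MAP = (28−1)/(62−2) = 27/60 ≈ 0.45000.
MLE ignores the prior: θ̂_MLE = k/n = 18/50 ≈ 0.36000.
Difference = 27/60 − 18/50 = 9/100 ≈ 0.0900.

MAP − MLE = 0.0900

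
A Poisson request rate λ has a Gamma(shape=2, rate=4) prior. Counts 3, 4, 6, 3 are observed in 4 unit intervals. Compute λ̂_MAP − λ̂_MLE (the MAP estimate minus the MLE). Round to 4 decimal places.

MAP − MLE = -1.8750

Σxᵢ = 16. Posterior is Gamma(18, 8); MAP = (18−1)/8 = 17/8 ≈ 2.12500.
MLE = x̄ = 16/4 ≈ 4.00000.
Difference = 17/8 − 16/4 = -15/8 ≈ -1.8750.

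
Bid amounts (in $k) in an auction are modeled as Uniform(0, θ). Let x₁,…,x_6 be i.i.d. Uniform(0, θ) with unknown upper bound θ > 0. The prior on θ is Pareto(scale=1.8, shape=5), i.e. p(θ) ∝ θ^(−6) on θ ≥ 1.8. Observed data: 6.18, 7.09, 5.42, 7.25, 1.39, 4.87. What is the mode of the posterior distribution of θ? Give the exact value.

The Uniform(0, θ) likelihood is θ^(−n) for θ ≥ max(xᵢ), zero otherwise. Here max(xᵢ) = 7.25.
Posterior ∝ θ^(−6) · θ^(−6) = θ^(−12) on θ ≥ max(1.8, 7.25) = 7.25.
This density is strictly decreasing in θ, so the posterior mode lies at the lower boundary of the support.

θ̂_MAP = 7.25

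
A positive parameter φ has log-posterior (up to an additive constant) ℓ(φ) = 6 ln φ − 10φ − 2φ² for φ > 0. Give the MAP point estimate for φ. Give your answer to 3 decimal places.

φ̂_MAP = 0.500

ℓ'(φ) = 6/φ − 10 − 4φ. Setting this to zero and multiplying by φ: 4φ² + 10φ − 6 = 0.
φ = (−10 + √(10² + 4·4·6)) / (2·4) = (−10 + √196) / 8 = (−10 + 14)/8 = 1/2.
ℓ''(φ) = −6/φ² − 4 < 0, confirming a maximum.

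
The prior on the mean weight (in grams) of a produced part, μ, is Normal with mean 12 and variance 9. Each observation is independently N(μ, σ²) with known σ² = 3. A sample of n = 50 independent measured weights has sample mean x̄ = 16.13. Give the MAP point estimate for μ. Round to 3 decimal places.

n = 50, x̄ = 16.13.
For a Normal prior and Normal likelihood with known variance, the posterior is Normal; its mode equals its mean, the precision-weighted average.
Prior precision 1/σ₀² = 1/9; data precision n/σ² = 50/3.
μ̂ = ((1/9)·12 + (50/3)·16.13) / (1/9 + 50/3) = (1621/6)/(151/9) = 4863/302 ≈ 16.103.

μ̂_MAP = 16.103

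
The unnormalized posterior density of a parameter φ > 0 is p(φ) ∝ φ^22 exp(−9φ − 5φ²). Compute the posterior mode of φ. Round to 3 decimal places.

φ̂_MAP = 1.100

ℓ'(φ) = 22/φ − 9 − 10φ. Setting this to zero and multiplying by φ: 10φ² + 9φ − 22 = 0.
φ = (−9 + √(9² + 4·10·22)) / (2·10) = (−9 + √961) / 20 = (−9 + 31)/20 = 11/10.
ℓ''(φ) = −22/φ² − 10 < 0, confirming a maximum.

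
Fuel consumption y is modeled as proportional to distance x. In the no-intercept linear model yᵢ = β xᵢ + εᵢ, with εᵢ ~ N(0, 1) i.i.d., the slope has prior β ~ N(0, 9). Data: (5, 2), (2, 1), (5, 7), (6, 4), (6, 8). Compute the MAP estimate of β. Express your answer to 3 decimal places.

β̂_MAP = 0.944

log p(β | y) = −Σ(yᵢ − βxᵢ)²/(2·1) − β²/(2·9) + const.
Setting the derivative to zero: Σxᵢ(yᵢ − βxᵢ)/1 − β/9 = 0, so β = Σxᵢyᵢ / (Σxᵢ² + σ²/τ²).
Σxᵢyᵢ = 5·2 + 2·1 + 5·7 + 6·4 + 6·8 = 119; Σxᵢ² = 126; σ²/τ² = 1/9.
β̂_MAP = 119 / (126 + 1/9) = 119/(1135/9) = 1071/1135 ≈ 0.944.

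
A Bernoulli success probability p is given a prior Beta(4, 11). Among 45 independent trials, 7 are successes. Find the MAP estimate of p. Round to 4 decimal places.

Prior: Beta(4, 11).
Data: 7 successes in 45 trials. The binomial likelihood contributes p^7(1−p)^38, so the posterior is Beta(4+7, 11+38) = Beta(11, 49).
For Beta(a, b) with a, b > 1 the mode is (a−1)/(a+b−2) = 10/58 ≈ 0.1724.

p̂_MAP = 0.1724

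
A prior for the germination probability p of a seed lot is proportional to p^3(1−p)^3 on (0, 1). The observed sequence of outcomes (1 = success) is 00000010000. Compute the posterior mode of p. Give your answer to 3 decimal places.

p̂_MAP = 0.235

The prior density ∝ p^3(1−p)^3 is the kernel of Beta(4, 4).
Data: 1 success in 11 trials (from the sequence). The binomial likelihood contributes p(1−p)^10, so the posterior is Beta(4+1, 4+10) = Beta(5, 14).
For Beta(a, b) with a, b > 1 the mode is (a−1)/(a+b−2) = 4/17 ≈ 0.235.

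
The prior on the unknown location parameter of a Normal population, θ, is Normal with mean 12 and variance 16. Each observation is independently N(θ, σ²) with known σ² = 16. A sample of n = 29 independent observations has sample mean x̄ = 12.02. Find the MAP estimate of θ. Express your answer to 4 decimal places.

θ̂_MAP = 12.0193

n = 29, x̄ = 12.02.
For a Normal prior and Normal likelihood with known variance, the posterior is Normal; its mode equals its mean, the precision-weighted average.
Prior precision 1/σ₀² = 1/16 = 0.0625; data precision n/σ² = 29/16 = 1.8125.
θ̂ = (0.0625·12 + 1.8125·12.02) / (0.0625 + 1.8125) = 22.53625/1.875 = 18029/1500 ≈ 12.0193.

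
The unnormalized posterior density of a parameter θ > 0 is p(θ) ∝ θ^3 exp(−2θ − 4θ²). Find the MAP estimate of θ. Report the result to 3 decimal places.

ℓ'(θ) = 3/θ − 2 − 8θ. Setting this to zero and multiplying by θ: 8θ² + 2θ − 3 = 0.
θ = (−2 + √(2² + 4·8·3)) / (2·8) = (−2 + √100) / 16 = (−2 + 10)/16 = 1/2.
ℓ''(θ) = −3/θ² − 8 < 0, confirming a maximum.

θ̂_MAP = 0.500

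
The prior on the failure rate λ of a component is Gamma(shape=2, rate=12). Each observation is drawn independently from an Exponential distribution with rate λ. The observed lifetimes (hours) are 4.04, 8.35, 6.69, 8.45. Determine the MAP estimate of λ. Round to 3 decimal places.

The Exponential(rate=λ) likelihood is ∝ λ^n e^(−λΣtᵢ). Here n = 4 and Σtᵢ = 4.04 + 8.35 + 6.69 + 8.45 = 27.53.
Posterior ∝ λe^(−12λ) · λ^4e^(−27.53λ) = λ^5e^(−39.53λ), i.e. Gamma(6, 39.53).
Mode = (a−1)/b = 5/39.53 ≈ 0.126.

λ̂_MAP = 0.126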